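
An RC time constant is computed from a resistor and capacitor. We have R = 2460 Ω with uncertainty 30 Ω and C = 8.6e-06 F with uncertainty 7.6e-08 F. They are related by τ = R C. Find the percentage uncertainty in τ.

1.51%

Each factor contributes (exponent × relative error)² to (δτ/τ)²:
  (1·δR/R)² = (1×0.0122)² = 0.000149;  (1·δC/C)² = (1×0.00884)² = 7.81e-05
δτ/τ = √(0.000227) = 0.0151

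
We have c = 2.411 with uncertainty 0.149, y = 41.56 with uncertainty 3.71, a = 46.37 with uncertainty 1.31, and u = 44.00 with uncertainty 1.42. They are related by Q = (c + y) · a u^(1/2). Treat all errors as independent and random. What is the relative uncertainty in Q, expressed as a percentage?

9.05%

Let w = c + y = 43.97. δw = √(δc² + δy²) = √(0.0222 + 13.8) = 3.71, so δw/w = 0.0844.
Q is then a monomial in w, a, u:
δQ/Q = √((δw/w)² + (1·δa/a)² + (½·δu/u)²) = √(0.00713 + 0.000798 + 0.000260) = 0.0905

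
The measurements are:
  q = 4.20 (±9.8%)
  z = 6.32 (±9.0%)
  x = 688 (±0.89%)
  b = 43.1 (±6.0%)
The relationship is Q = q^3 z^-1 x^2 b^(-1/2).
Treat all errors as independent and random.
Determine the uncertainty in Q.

For a monomial Q ∝ q^3, z^-1, x^2, b^(-1/2), fractional errors add in quadrature:
  (3·δq/q)² = (3×0.0980)² = 0.0864;  (-1·δz/z)² = (-1×0.0900)² = 0.00810;  (2·δx/x)² = (2×0.00890)² = 0.000317;  (−½·δb/b)² = (-0.5×0.0600)² = 0.000900
δQ/Q = √(0.0958) = 0.309
Q = 8.45e+05, so δQ = 0.309 × 8.45e+05 = 2.62e+05.

2.62e+05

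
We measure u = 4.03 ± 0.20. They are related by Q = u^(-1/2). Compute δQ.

0.0124

Q ∝ u^(-1/2), so δQ/Q = |−½| · δu/u = 0.5 × 0.0496 = 0.0248.
Q = 0.498, so δQ = 0.0248 × 0.498 = 0.0124.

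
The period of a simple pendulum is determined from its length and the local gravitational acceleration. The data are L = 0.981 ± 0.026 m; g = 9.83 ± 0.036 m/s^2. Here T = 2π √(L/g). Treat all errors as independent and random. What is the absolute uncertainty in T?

Each factor contributes (exponent × relative error)² to (δT/T)²:
  (½·δL/L)² = (0.5×0.0265)² = 0.000176;  (−½·δg/g)² = (-0.5×0.00366)² = 3.35e-06
δT/T = √(0.000179) = 0.0134
T = 1.98 s, so δT = 0.0134 × 1.98 = 0.0266 s.

0.0266 s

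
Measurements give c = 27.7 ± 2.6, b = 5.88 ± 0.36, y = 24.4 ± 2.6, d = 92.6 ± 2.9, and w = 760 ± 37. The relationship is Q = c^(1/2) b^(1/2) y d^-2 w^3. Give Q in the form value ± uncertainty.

Relative error in a monomial: (δQ/Q)² = Σ (nᵢ · δxᵢ/xᵢ)².
  (½·δc/c)² = (0.5×0.0939)² = 0.00220;  (½·δb/b)² = (0.5×0.0612)² = 0.000937;  (1·δy/y)² = (1×0.107)² = 0.0114;  (-2·δd/d)² = (-2×0.0313)² = 0.00392;  (3·δw/w)² = (3×0.0487)² = 0.0213
δQ/Q = √(0.0397) = 0.199
Q = 1.59e+07, so δQ = 0.199 × 1.59e+07 = 3.18e+06.

(1.59 ± 0.318) × 10^7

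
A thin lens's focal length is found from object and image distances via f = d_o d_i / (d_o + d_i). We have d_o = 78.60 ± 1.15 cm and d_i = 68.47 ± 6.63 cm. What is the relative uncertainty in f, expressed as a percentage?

∂f/∂d_o = (d_i/(d_o+d_i))² = 0.217;  ∂f/∂d_i = (d_o/(d_o+d_i))² = 0.286
δf = √((∂f/∂d_o · δd_o)² + (∂f/∂d_i · δd_i)²) = √(0.0621 + 3.59) = 1.91 cm
f = 36.59 cm, so δf/f = 1.91/36.59 = 0.0522.

5.22%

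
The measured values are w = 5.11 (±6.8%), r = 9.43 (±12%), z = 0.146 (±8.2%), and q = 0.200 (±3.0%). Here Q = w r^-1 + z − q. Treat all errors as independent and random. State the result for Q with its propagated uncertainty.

0.488 ± 0.0759

Let p = w·r^-1 = 0.542. δp/p = √((1·δw/w)² + (-1·δr/r)²) = √(0.00462 + 0.0144) = 0.138, so δp = 0.0747.
Q = p + z − q: δQ = √(δp² + δz² + δq²) = √(0.00559 + 0.000143 + 3.6e-05) = 0.0759
Q = 0.488.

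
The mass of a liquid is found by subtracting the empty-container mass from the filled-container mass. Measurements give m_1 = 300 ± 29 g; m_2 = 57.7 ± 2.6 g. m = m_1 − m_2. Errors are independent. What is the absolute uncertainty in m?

29.1 g

Sums and differences: (δm)² = Σ (cᵢ δxᵢ)².
  (δm_1)² = 841;  (δm_2)² = 6.76
δm = √(848) = 29.1 g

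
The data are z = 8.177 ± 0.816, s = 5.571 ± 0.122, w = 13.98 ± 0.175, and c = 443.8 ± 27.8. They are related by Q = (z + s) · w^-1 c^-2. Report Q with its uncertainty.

(4.993 ± 0.696) × 10^-6

Let u = z + s = 13.75. δu = √(δz² + δs²) = √(0.666 + 0.0149) = 0.825, so δu/u = 0.0600.
Q is then a monomial in u, w, c:
δQ/Q = √((δu/u)² + (-1·δw/w)² + (-2·δc/c)²) = √(0.00360 + 0.000157 + 0.0157) = 0.139
Q = 4.993e-06, so δQ = 0.139 × 4.993e-06 = 6.96e-07.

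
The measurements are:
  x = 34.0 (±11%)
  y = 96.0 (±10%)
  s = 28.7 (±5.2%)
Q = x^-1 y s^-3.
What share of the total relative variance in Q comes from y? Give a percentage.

(δQ/Q)² = (-1·δx/x)² + (1·δy/y)² + (-3·δs/s)²
  x term: (-1×0.110)² = 0.0121
  y term: (1×0.100)² = 0.0100
  s term: (-3×0.0520)² = 0.0243
Total = 0.0464. Share from y = 0.0100/0.0464 = 0.215.

21.5%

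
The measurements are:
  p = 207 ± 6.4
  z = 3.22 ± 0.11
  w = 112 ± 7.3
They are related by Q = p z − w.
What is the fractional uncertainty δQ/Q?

0.0569

Let h = p·z = 667. δh/h = √((1·δp/p)² + (1·δz/z)²) = √(0.000956 + 0.00117) = 0.0461, so δh = 30.7.
Q = h − w: δQ = √(δh² + δw²) = √(943 + 53.3) = 31.6
Q = 555, so δQ/Q = 31.6/555 = 0.0569.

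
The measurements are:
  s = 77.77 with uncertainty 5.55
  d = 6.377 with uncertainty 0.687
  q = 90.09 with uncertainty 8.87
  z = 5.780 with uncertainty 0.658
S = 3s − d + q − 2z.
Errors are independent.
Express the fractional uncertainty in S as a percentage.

Sums and differences: (δS)² = Σ (cᵢ δxᵢ)².
  (3·δs)² = 277;  (δd)² = 0.472;  (δq)² = 78.7;  (2·δz)² = 1.73
δS = √(358) = 18.9
S = 305.5, so δS/S = 18.9/305.5 = 0.0620.

6.20%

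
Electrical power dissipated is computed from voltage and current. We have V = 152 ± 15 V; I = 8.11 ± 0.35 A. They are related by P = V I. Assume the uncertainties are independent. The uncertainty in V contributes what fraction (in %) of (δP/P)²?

(δP/P)² = (1·δV/V)² + (1·δI/I)²
  V term: (1×0.0987)² = 0.00974
  I term: (1×0.0432)² = 0.00186
Total = 0.0116. Share from V = 0.00974/0.0116 = 0.839.

83.9%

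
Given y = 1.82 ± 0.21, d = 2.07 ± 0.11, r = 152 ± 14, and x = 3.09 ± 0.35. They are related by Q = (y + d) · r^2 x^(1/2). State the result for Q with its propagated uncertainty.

(1.58 ± 0.319) × 10^5

Let u = y + d = 3.89. δu = √(δy² + δd²) = √(0.0441 + 0.0121) = 0.237, so δu/u = 0.0609.
Q is then a monomial in u, r, x:
δQ/Q = √((δu/u)² + (2·δr/r)² + (½·δx/x)²) = √(0.00371 + 0.0339 + 0.00321) = 0.202
Q = 1.58e+05, so δQ = 0.202 × 1.58e+05 = 31900.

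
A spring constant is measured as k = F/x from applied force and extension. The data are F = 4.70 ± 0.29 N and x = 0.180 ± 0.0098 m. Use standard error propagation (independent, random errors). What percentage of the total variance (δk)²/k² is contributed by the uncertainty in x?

(δk/k)² = (1·δF/F)² + (-1·δx/x)²
  F term: (1×0.0617)² = 0.00381
  x term: (-1×0.0544)² = 0.00296
Total = 0.00677. Share from x = 0.00296/0.00677 = 0.438.

43.8%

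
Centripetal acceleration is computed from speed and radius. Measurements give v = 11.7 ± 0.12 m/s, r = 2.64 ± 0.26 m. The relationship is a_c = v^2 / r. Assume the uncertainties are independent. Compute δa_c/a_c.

0.101

Since a_c is a product/quotient, work with relative uncertainties:
  (2·δv/v)² = (2×0.0103)² = 0.000421;  (-1·δr/r)² = (-1×0.0985)² = 0.00970
δa_c/a_c = √(0.0101) = 0.101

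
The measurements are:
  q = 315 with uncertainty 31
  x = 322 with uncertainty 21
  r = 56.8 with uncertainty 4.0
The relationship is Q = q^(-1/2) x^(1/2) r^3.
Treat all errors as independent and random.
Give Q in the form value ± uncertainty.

(1.85 ± 0.406) × 10^5

For a monomial Q ∝ q^(-1/2), x^(1/2), r^3, fractional errors add in quadrature:
  (−½·δq/q)² = (-0.5×0.0984)² = 0.00242;  (½·δx/x)² = (0.5×0.0652)² = 0.00106;  (3·δr/r)² = (3×0.0704)² = 0.0446
δQ/Q = √(0.0481) = 0.219
Q = 1.85e+05, so δQ = 0.219 × 1.85e+05 = 40600.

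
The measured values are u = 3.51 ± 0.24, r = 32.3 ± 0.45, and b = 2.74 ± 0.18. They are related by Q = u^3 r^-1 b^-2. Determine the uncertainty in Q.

For a monomial Q ∝ u^3, r^-1, b^-2, fractional errors add in quadrature:
  (3·δu/u)² = (3×0.0684)² = 0.0421;  (-1·δr/r)² = (-1×0.0139)² = 0.000194;  (-2·δb/b)² = (-2×0.0657)² = 0.0173
δQ/Q = √(0.0595) = 0.244
Q = 0.178, so δQ = 0.244 × 0.178 = 0.0435.

0.0435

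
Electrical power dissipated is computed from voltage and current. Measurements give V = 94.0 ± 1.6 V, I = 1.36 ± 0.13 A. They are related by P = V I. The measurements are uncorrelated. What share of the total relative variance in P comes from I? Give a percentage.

(δP/P)² = (1·δV/V)² + (1·δI/I)²
  V term: (1×0.0170)² = 0.000290
  I term: (1×0.0956)² = 0.00914
Total = 0.00943. Share from I = 0.00914/0.00943 = 0.969.

96.9%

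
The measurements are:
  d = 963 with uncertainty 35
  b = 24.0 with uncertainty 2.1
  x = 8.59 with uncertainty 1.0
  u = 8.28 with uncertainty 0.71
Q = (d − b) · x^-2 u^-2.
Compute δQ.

Let w = d − b = 939. δw = √(δd² + δb²) = √(1220 + 4.41) = 35.1, so δw/w = 0.0373.
Q is then a monomial in w, x, u:
δQ/Q = √((δw/w)² + (-2·δx/x)² + (-2·δu/u)²) = √(0.00139 + 0.0542 + 0.0294) = 0.292
Q = 0.186, so δQ = 0.292 × 0.186 = 0.0541.

0.0541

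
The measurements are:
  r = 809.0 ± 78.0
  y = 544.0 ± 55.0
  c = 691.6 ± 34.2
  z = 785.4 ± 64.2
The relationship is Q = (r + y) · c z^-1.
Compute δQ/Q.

Let u = r + y = 1353. δu = √(δr² + δy²) = √(6080 + 3020) = 95.4, so δu/u = 0.0705.
Q is then a monomial in u, c, z:
δQ/Q = √((δu/u)² + (1·δc/c)² + (-1·δz/z)²) = √(0.00498 + 0.00245 + 0.00668) = 0.119

0.119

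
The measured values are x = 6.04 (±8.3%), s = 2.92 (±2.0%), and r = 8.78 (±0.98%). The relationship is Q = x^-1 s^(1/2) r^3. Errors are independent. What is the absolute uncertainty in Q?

17.0

Since Q is a product/quotient, work with relative uncertainties:
  (-1·δx/x)² = (-1×0.0830)² = 0.00689;  (½·δs/s)² = (0.5×0.0200)² = 0.000100;  (3·δr/r)² = (3×0.00980)² = 0.000864
δQ/Q = √(0.00785) = 0.0886
Q = 191, so δQ = 0.0886 × 191 = 17.0.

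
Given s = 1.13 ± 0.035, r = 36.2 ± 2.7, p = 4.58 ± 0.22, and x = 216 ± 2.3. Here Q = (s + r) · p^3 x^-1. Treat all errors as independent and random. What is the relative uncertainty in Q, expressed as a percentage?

16.2%

Let u = s + r = 37.3. δu = √(δs² + δr²) = √(0.00123 + 7.29) = 2.70, so δu/u = 0.0723.
Q is then a monomial in u, p, x:
δQ/Q = √((δu/u)² + (3·δp/p)² + (-1·δx/x)²) = √(0.00523 + 0.0208 + 0.000113) = 0.162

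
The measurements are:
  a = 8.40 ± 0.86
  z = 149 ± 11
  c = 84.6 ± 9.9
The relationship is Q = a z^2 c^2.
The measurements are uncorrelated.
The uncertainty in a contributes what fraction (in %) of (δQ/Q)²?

12.0%

(δQ/Q)² = (1·δa/a)² + (2·δz/z)² + (2·δc/c)²
  a term: (1×0.102)² = 0.0105
  z term: (2×0.0738)² = 0.0218
  c term: (2×0.117)² = 0.0548
Total = 0.0871. Share from a = 0.0105/0.0871 = 0.120.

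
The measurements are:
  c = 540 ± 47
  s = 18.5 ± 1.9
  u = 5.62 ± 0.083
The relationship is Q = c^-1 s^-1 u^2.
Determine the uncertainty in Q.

0.000436

For a monomial Q ∝ c^-1, s^-1, u^2, fractional errors add in quadrature:
  (-1·δc/c)² = (-1×0.0870)² = 0.00758;  (-1·δs/s)² = (-1×0.103)² = 0.0105;  (2·δu/u)² = (2×0.0148)² = 0.000872
δQ/Q = √(0.0190) = 0.138
Q = 0.00316, so δQ = 0.138 × 0.00316 = 0.000436.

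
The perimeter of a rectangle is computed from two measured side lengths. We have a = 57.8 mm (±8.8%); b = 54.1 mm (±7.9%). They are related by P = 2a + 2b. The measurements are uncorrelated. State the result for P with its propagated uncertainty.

224 ± 13.3 mm

For a sum/difference, combine absolute errors in quadrature:
  (2·δa)² = 103;  (2·δb)² = 73.1
δP = √(177) = 13.3 mm
P = 224 mm.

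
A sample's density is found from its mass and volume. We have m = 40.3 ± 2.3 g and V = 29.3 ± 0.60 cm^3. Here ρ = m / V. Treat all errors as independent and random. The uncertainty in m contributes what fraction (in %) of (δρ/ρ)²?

(δρ/ρ)² = (1·δm/m)² + (-1·δV/V)²
  m term: (1×0.0571)² = 0.00326
  V term: (-1×0.0205)² = 0.000419
Total = 0.00368. Share from m = 0.00326/0.00368 = 0.886.

88.6%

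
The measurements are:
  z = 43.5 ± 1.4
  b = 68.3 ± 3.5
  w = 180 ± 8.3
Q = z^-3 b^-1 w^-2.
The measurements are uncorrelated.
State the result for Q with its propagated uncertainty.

For a monomial Q ∝ z^-3, b^-1, w^-2, fractional errors add in quadrature:
  (-3·δz/z)² = (-3×0.0322)² = 0.00932;  (-1·δb/b)² = (-1×0.0512)² = 0.00263;  (-2·δw/w)² = (-2×0.0461)² = 0.00850
δQ/Q = √(0.0205) = 0.143
Q = 5.49e-12, so δQ = 0.143 × 5.49e-12 = 7.85e-13.

(5.49 ± 0.785) × 10^-12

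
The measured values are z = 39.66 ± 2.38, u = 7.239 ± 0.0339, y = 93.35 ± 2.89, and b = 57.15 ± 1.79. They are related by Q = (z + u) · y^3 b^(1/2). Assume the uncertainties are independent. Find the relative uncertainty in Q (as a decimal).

0.107

Let w = z + u = 46.90. δw = √(δz² + δu²) = √(5.66 + 0.00115) = 2.38, so δw/w = 0.0508.
Q is then a monomial in w, y, b:
δQ/Q = √((δw/w)² + (3·δy/y)² + (½·δb/b)²) = √(0.00258 + 0.00863 + 0.000245) = 0.107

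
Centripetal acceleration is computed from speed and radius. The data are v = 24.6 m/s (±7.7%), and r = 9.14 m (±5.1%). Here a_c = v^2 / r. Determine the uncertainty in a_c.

10.7 m/s^2

Since a_c is a product/quotient, work with relative uncertainties:
  (2·δv/v)² = (2×0.0770)² = 0.0237;  (-1·δr/r)² = (-1×0.0510)² = 0.00260
δa_c/a_c = √(0.0263) = 0.162
a_c = 66.2 m/s^2, so δa_c = 0.162 × 66.2 = 10.7 m/s^2.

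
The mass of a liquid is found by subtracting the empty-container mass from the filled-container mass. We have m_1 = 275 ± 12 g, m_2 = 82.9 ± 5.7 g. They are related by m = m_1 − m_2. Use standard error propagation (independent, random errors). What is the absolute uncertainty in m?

For a sum/difference, combine absolute errors in quadrature:
  (δm_1)² = 144;  (δm_2)² = 32.5
δm = √(176) = 13.3 g

13.3 g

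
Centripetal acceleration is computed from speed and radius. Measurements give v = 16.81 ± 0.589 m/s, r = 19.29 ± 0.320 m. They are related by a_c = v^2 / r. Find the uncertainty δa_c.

1.05 m/s^2

Each factor contributes (exponent × relative error)² to (δa_c/a_c)²:
  (2·δv/v)² = (2×0.0350)² = 0.00491;  (-1·δr/r)² = (-1×0.0166)² = 0.000275
δa_c/a_c = √(0.00519) = 0.0720
a_c = 14.65 m/s^2, so δa_c = 0.0720 × 14.65 = 1.05 m/s^2.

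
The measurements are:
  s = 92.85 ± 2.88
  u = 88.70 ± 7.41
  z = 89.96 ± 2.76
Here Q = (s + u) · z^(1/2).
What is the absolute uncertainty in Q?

Let w = s + u = 181.6. δw = √(δs² + δu²) = √(8.29 + 54.9) = 7.95, so δw/w = 0.0438.
Q is then a monomial in w, z:
δQ/Q = √((δw/w)² + (½·δz/z)²) = √(0.00192 + 0.000235) = 0.0464
Q = 1722, so δQ = 0.0464 × 1722 = 79.9.

79.9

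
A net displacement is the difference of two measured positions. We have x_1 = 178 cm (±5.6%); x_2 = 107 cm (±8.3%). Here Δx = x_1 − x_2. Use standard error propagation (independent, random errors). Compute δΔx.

13.4 cm

Δx is a linear combination, so absolute uncertainties add in quadrature:
  (δx_1)² = 99.4;  (δx_2)² = 78.9
δΔx = √(178) = 13.4 cm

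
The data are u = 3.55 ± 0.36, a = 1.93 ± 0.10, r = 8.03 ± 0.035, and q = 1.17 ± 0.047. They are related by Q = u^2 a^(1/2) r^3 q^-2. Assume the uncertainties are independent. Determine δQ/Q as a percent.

22.0%

Q is a product of powers, so relative uncertainties combine in quadrature:
  (2·δu/u)² = (2×0.101)² = 0.0411;  (½·δa/a)² = (0.5×0.0518)² = 0.000671;  (3·δr/r)² = (3×0.00436)² = 0.000171;  (-2·δq/q)² = (-2×0.0402)² = 0.00645
δQ/Q = √(0.0484) = 0.220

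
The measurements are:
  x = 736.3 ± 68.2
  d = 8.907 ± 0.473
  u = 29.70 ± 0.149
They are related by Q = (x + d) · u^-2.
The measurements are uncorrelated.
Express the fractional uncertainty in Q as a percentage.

9.21%

Let w = x + d = 745.2. δw = √(δx² + δd²) = √(4650 + 0.224) = 68.2, so δw/w = 0.0915.
Q is then a monomial in w, u:
δQ/Q = √((δw/w)² + (-2·δu/u)²) = √(0.00838 + 0.000101) = 0.0921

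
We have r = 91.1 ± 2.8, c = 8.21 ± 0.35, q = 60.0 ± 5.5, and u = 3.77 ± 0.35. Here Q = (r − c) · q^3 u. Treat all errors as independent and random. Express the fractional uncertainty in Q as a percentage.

29.2%

Let w = r − c = 82.9. δw = √(δr² + δc²) = √(7.84 + 0.122) = 2.82, so δw/w = 0.0340.
Q is then a monomial in w, q, u:
δQ/Q = √((δw/w)² + (3·δq/q)² + (1·δu/u)²) = √(0.00116 + 0.0756 + 0.00862) = 0.292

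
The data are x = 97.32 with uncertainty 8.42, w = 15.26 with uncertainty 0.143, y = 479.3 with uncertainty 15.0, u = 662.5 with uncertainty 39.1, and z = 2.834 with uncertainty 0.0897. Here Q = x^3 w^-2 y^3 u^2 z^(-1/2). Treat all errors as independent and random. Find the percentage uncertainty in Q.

30.1%

Each factor contributes (exponent × relative error)² to (δQ/Q)²:
  (3·δx/x)² = (3×0.0865)² = 0.0674;  (-2·δw/w)² = (-2×0.00937)² = 0.000351;  (3·δy/y)² = (3×0.0313)² = 0.00881;  (2·δu/u)² = (2×0.0590)² = 0.0139;  (−½·δz/z)² = (-0.5×0.0317)² = 0.000250
δQ/Q = √(0.0907) = 0.301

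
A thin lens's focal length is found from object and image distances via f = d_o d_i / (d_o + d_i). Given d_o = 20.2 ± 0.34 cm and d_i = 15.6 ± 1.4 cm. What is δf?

0.450 cm

∂f/∂d_o = (d_i/(d_o+d_i))² = 0.190;  ∂f/∂d_i = (d_o/(d_o+d_i))² = 0.318
δf = √((∂f/∂d_o · δd_o)² + (∂f/∂d_i · δd_i)²) = √(0.00417 + 0.199) = 0.450 cm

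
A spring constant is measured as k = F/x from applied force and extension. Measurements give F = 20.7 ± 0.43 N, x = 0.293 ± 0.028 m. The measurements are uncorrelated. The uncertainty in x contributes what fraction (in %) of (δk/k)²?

95.5%

(δk/k)² = (1·δF/F)² + (-1·δx/x)²
  F term: (1×0.0208)² = 0.000432
  x term: (-1×0.0956)² = 0.00913
Total = 0.00956. Share from x = 0.00913/0.00956 = 0.955.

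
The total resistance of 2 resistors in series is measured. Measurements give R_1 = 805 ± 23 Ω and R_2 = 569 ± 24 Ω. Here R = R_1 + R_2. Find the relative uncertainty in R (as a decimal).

0.0242

R is a linear combination, so absolute uncertainties add in quadrature:
  (δR_1)² = 529;  (δR_2)² = 576
δR = √(1100) = 33.2 Ω
R = 1370 Ω, so δR/R = 33.2/1370 = 0.0242.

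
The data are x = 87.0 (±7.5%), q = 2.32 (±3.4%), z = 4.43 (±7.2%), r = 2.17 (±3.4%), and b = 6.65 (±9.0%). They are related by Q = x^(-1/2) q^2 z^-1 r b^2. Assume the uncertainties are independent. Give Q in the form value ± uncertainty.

Q is a product of powers, so relative uncertainties combine in quadrature:
  (−½·δx/x)² = (-0.5×0.0750)² = 0.00141;  (2·δq/q)² = (2×0.0340)² = 0.00462;  (-1·δz/z)² = (-1×0.0720)² = 0.00518;  (1·δr/r)² = (1×0.0340)² = 0.00116;  (2·δb/b)² = (2×0.0900)² = 0.0324
δQ/Q = √(0.0448) = 0.212
Q = 12.5, so δQ = 0.212 × 12.5 = 2.64.

12.5 ± 2.64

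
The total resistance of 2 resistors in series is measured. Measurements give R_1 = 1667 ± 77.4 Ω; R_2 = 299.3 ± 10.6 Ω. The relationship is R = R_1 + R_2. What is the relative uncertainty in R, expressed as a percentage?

Sums and differences: (δR)² = Σ (cᵢ δxᵢ)².
  (δR_1)² = 5990;  (δR_2)² = 112
δR = √(6100) = 78.1 Ω
R = 1966 Ω, so δR/R = 78.1/1966 = 0.0397.

3.97%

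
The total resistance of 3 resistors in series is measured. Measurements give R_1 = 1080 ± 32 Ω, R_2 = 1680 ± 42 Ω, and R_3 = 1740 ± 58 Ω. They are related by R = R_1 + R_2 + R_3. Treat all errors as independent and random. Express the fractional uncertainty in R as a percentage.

Sums and differences: (δR)² = Σ (cᵢ δxᵢ)².
  (δR_1)² = 1020;  (δR_2)² = 1760;  (δR_3)² = 3360
δR = √(6150) = 78.4 Ω
R = 4500 Ω, so δR/R = 78.4/4500 = 0.0174.

1.74%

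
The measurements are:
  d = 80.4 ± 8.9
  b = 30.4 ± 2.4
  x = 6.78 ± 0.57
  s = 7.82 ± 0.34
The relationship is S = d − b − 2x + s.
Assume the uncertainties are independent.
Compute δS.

9.29

For a sum/difference, combine absolute errors in quadrature:
  (δd)² = 79.2;  (δb)² = 5.76;  (2·δx)² = 1.30;  (δs)² = 0.116
δS = √(86.4) = 9.29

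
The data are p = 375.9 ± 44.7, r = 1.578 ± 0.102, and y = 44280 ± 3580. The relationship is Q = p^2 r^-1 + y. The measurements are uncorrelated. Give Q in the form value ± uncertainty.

133800 ± 22400

Let w = p^2·r^-1 = 89540. δw/w = √((2·δp/p)² + (-1·δr/r)²) = √(0.0566 + 0.00418) = 0.246, so δw = 22100.
Q = w + y: δQ = √(δw² + δy²) = √(4.87e+08 + 1.28e+07) = 22400
Q = 133800.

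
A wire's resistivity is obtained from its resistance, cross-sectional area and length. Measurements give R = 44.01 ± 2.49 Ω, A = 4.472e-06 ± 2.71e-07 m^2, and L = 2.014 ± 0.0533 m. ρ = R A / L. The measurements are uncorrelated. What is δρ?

8.5e-06 Ω·m

Each factor contributes (exponent × relative error)² to (δρ/ρ)²:
  (1·δR/R)² = (1×0.0566)² = 0.00320;  (1·δA/A)² = (1×0.0606)² = 0.00367;  (-1·δL/L)² = (-1×0.0265)² = 0.000700
δρ/ρ = √(0.00757) = 0.0870
ρ = 9.772e-05 Ω·m, so δρ = 0.0870 × 9.772e-05 = 8.5e-06 Ω·m.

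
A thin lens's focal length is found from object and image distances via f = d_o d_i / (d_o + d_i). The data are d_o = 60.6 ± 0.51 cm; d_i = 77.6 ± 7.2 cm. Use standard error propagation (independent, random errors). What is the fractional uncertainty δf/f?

0.0410

∂f/∂d_o = (d_i/(d_o+d_i))² = 0.315;  ∂f/∂d_i = (d_o/(d_o+d_i))² = 0.192
δf = √((∂f/∂d_o · δd_o)² + (∂f/∂d_i · δd_i)²) = √(0.0259 + 1.92) = 1.39 cm
f = 34.0 cm, so δf/f = 1.39/34.0 = 0.0410.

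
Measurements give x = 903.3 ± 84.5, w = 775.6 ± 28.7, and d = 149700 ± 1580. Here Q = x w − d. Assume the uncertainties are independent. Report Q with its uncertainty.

Let p = x·w = 700600. δp/p = √((1·δx/x)² + (1·δw/w)²) = √(0.00875 + 0.00137) = 0.101, so δp = 70500.
Q = p − d: δQ = √(δp² + δd²) = √(4.97e+09 + 2.5e+06) = 70500
Q = 550900.

550900 ± 70500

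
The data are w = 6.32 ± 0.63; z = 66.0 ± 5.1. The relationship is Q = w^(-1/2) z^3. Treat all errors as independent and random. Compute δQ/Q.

0.237

Since Q is a product/quotient, work with relative uncertainties:
  (−½·δw/w)² = (-0.5×0.0997)² = 0.00248;  (3·δz/z)² = (3×0.0773)² = 0.0537
δQ/Q = √(0.0562) = 0.237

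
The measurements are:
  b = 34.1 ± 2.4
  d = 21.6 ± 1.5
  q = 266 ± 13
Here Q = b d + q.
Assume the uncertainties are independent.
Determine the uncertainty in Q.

74.0

Let p = b·d = 737. δp/p = √((1·δb/b)² + (1·δd/d)²) = √(0.00495 + 0.00482) = 0.0989, so δp = 72.8.
Q = p + q: δQ = √(δp² + δq²) = √(5300 + 169) = 74.0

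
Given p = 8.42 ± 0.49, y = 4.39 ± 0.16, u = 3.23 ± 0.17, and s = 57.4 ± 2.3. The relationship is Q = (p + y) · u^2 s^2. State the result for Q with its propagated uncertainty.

Let w = p + y = 12.8. δw = √(δp² + δy²) = √(0.240 + 0.0256) = 0.515, so δw/w = 0.0402.
Q is then a monomial in w, u, s:
δQ/Q = √((δw/w)² + (2·δu/u)² + (2·δs/s)²) = √(0.00162 + 0.0111 + 0.00642) = 0.138
Q = 4.4e+05, so δQ = 0.138 × 4.4e+05 = 60900.

(4.40 ± 0.609) × 10^5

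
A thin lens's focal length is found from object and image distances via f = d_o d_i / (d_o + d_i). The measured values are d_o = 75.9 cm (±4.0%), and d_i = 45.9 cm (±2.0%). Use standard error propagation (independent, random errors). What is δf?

∂f/∂d_o = (d_i/(d_o+d_i))² = 0.142;  ∂f/∂d_i = (d_o/(d_o+d_i))² = 0.388
δf = √((∂f/∂d_o · δd_o)² + (∂f/∂d_i · δd_i)²) = √(0.186 + 0.127) = 0.559 cm

0.559 cm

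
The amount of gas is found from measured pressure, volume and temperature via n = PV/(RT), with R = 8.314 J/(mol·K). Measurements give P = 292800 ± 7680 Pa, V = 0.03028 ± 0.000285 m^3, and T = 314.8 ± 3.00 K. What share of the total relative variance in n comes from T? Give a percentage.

10.5%

(δn/n)² = (1·δP/P)² + (1·δV/V)² + (-1·δT/T)²
  P term: (1×0.0262)² = 0.000688
  V term: (1×0.00941)² = 8.86e-05
  T term: (-1×0.00953)² = 9.08e-05
Total = 0.000867. Share from T = 9.08e-05/0.000867 = 0.105.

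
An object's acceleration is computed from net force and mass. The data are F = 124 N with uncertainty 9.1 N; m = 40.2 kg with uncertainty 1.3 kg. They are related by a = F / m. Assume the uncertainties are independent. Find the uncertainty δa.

0.247 m/s^2

Each factor contributes (exponent × relative error)² to (δa/a)²:
  (1·δF/F)² = (1×0.0734)² = 0.00539;  (-1·δm/m)² = (-1×0.0323)² = 0.00105
δa/a = √(0.00643) = 0.0802
a = 3.08 m/s^2, so δa = 0.0802 × 3.08 = 0.247 m/s^2.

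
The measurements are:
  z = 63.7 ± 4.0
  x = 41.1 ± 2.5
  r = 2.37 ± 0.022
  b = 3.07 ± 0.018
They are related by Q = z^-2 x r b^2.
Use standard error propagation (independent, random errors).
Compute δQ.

Q is a product of powers, so relative uncertainties combine in quadrature:
  (-2·δz/z)² = (-2×0.0628)² = 0.0158;  (1·δx/x)² = (1×0.0608)² = 0.00370;  (1·δr/r)² = (1×0.00928)² = 8.62e-05;  (2·δb/b)² = (2×0.00586)² = 0.000138
δQ/Q = √(0.0197) = 0.140
Q = 0.226, so δQ = 0.140 × 0.226 = 0.0318.

0.0318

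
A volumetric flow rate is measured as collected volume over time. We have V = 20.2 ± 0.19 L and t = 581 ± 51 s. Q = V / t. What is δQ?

0.00307 L/s

Relative error in a monomial: (δQ/Q)² = Σ (nᵢ · δxᵢ/xᵢ)².
  (1·δV/V)² = (1×0.00941)² = 8.85e-05;  (-1·δt/t)² = (-1×0.0878)² = 0.00771
δQ/Q = √(0.00779) = 0.0883
Q = 0.0348 L/s, so δQ = 0.0883 × 0.0348 = 0.00307 L/s.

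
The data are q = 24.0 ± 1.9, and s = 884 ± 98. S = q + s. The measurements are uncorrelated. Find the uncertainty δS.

98.0

S is a linear combination, so absolute uncertainties add in quadrature:
  (δq)² = 3.61;  (δs)² = 9600
δS = √(9610) = 98.0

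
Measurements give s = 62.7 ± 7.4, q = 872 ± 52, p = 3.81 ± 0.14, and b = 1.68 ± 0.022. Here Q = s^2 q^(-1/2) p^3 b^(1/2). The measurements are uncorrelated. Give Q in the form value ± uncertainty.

9540 ± 2500

Products/powers → add relative errors in quadrature, weighted by exponent:
  (2·δs/s)² = (2×0.118)² = 0.0557;  (−½·δq/q)² = (-0.5×0.0596)² = 0.000889;  (3·δp/p)² = (3×0.0367)² = 0.0122;  (½·δb/b)² = (0.5×0.0131)² = 4.29e-05
δQ/Q = √(0.0688) = 0.262
Q = 9540, so δQ = 0.262 × 9540 = 2500.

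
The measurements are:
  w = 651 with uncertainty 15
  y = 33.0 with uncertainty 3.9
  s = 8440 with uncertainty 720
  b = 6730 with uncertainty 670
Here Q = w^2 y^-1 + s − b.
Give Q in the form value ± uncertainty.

Let p = w^2·y^-1 = 12800. δp/p = √((2·δw/w)² + (-1·δy/y)²) = √(0.00212 + 0.0140) = 0.127, so δp = 1630.
Q = p + s − b: δQ = √(δp² + δs² + δb²) = √(2.65e+06 + 5.18e+05 + 4.49e+05) = 1900
Q = 14600.

14600 ± 1900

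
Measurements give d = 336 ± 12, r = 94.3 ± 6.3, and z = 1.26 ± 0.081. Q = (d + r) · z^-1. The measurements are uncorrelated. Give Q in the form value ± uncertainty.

342 ± 24.4

Let u = d + r = 430. δu = √(δd² + δr²) = √(144 + 39.7) = 13.6, so δu/u = 0.0315.
Q is then a monomial in u, z:
δQ/Q = √((δu/u)² + (-1·δz/z)²) = √(0.000992 + 0.00413) = 0.0716
Q = 342, so δQ = 0.0716 × 342 = 24.4.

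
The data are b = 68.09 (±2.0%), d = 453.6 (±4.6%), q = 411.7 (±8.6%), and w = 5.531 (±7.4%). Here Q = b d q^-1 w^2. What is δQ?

409

Q is a product of powers, so relative uncertainties combine in quadrature:
  (1·δb/b)² = (1×0.0200)² = 0.000400;  (1·δd/d)² = (1×0.0460)² = 0.00212;  (-1·δq/q)² = (-1×0.0860)² = 0.00740;  (2·δw/w)² = (2×0.0740)² = 0.0219
δQ/Q = √(0.0318) = 0.178
Q = 2295, so δQ = 0.178 × 2295 = 409.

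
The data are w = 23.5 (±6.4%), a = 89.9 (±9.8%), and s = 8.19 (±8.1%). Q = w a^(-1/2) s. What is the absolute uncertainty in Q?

2.32

For a monomial Q ∝ w, a^(-1/2), s, fractional errors add in quadrature:
  (1·δw/w)² = (1×0.0640)² = 0.00410;  (−½·δa/a)² = (-0.5×0.0980)² = 0.00240;  (1·δs/s)² = (1×0.0810)² = 0.00656
δQ/Q = √(0.0131) = 0.114
Q = 20.3, so δQ = 0.114 × 20.3 = 2.32.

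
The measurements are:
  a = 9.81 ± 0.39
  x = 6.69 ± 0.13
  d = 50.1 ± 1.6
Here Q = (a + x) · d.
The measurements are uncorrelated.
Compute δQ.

33.5

Let u = a + x = 16.5. δu = √(δa² + δx²) = √(0.152 + 0.0169) = 0.411, so δu/u = 0.0249.
Q is then a monomial in u, d:
δQ/Q = √((δu/u)² + (1·δd/d)²) = √(0.000621 + 0.00102) = 0.0405
Q = 827, so δQ = 0.0405 × 827 = 33.5.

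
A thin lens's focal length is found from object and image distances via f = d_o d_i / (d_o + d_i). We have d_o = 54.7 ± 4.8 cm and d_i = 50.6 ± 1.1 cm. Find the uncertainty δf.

∂f/∂d_o = (d_i/(d_o+d_i))² = 0.231;  ∂f/∂d_i = (d_o/(d_o+d_i))² = 0.270
δf = √((∂f/∂d_o · δd_o)² + (∂f/∂d_i · δd_i)²) = √(1.23 + 0.0881) = 1.15 cm

1.15 cm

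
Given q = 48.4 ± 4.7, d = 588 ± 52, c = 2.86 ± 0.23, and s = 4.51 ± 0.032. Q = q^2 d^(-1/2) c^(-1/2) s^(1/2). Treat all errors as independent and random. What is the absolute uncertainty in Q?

24.7

Each factor contributes (exponent × relative error)² to (δQ/Q)²:
  (2·δq/q)² = (2×0.0971)² = 0.0377;  (−½·δd/d)² = (-0.5×0.0884)² = 0.00196;  (−½·δc/c)² = (-0.5×0.0804)² = 0.00162;  (½·δs/s)² = (0.5×0.00710)² = 1.26e-05
δQ/Q = √(0.0413) = 0.203
Q = 121, so δQ = 0.203 × 121 = 24.7.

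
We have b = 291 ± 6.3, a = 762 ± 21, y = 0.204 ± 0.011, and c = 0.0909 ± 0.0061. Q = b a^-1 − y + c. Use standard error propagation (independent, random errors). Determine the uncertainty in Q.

0.0184

Let p = b·a^-1 = 0.382. δp/p = √((1·δb/b)² + (-1·δa/a)²) = √(0.000469 + 0.000760) = 0.0350, so δp = 0.0134.
Q = p − y + c: δQ = √(δp² + δy² + δc²) = √(0.000179 + 0.000121 + 3.72e-05) = 0.0184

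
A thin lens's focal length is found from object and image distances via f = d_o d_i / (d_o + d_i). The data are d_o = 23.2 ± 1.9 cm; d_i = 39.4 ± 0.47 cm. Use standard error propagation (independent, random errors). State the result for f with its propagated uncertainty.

∂f/∂d_o = (d_i/(d_o+d_i))² = 0.396;  ∂f/∂d_i = (d_o/(d_o+d_i))² = 0.137
δf = √((∂f/∂d_o · δd_o)² + (∂f/∂d_i · δd_i)²) = √(0.566 + 0.00417) = 0.755 cm
f = 14.6 cm.

14.6 ± 0.755 cm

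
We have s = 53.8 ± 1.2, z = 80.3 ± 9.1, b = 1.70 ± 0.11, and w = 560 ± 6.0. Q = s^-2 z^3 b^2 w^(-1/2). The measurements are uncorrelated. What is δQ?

8.01

For a monomial Q ∝ s^-2, z^3, b^2, w^(-1/2), fractional errors add in quadrature:
  (-2·δs/s)² = (-2×0.0223)² = 0.00199;  (3·δz/z)² = (3×0.113)² = 0.116;  (2·δb/b)² = (2×0.0647)² = 0.0167;  (−½·δw/w)² = (-0.5×0.0107)² = 2.87e-05
δQ/Q = √(0.134) = 0.367
Q = 21.8, so δQ = 0.367 × 21.8 = 8.01.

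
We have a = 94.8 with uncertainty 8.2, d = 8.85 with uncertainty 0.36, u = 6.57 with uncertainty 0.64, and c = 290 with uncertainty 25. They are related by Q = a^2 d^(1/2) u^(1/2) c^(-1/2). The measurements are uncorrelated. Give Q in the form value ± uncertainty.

4020 ± 748

For a monomial Q ∝ a^2, d^(1/2), u^(1/2), c^(-1/2), fractional errors add in quadrature:
  (2·δa/a)² = (2×0.0865)² = 0.0299;  (½·δd/d)² = (0.5×0.0407)² = 0.000414;  (½·δu/u)² = (0.5×0.0974)² = 0.00237;  (−½·δc/c)² = (-0.5×0.0862)² = 0.00186
δQ/Q = √(0.0346) = 0.186
Q = 4020, so δQ = 0.186 × 4020 = 748.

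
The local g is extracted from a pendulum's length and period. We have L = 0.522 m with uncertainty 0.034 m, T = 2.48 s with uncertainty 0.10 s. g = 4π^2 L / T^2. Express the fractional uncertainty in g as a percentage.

For a monomial g ∝ L, T^-2, fractional errors add in quadrature:
  (1·δL/L)² = (1×0.0651)² = 0.00424;  (-2·δT/T)² = (-2×0.0403)² = 0.00650
δg/g = √(0.0107) = 0.104

10.4%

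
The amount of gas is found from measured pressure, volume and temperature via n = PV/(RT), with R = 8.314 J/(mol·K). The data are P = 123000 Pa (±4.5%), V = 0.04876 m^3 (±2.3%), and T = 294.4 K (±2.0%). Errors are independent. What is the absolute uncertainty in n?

Relative error in a monomial: (δn/n)² = Σ (nᵢ · δxᵢ/xᵢ)².
  (1·δP/P)² = (1×0.0450)² = 0.00202;  (1·δV/V)² = (1×0.0230)² = 0.000529;  (-1·δT/T)² = (-1×0.0200)² = 0.000400
δn/n = √(0.00295) = 0.0544
n = 2.450 mol, so δn = 0.0544 × 2.450 = 0.133 mol.

0.133 mol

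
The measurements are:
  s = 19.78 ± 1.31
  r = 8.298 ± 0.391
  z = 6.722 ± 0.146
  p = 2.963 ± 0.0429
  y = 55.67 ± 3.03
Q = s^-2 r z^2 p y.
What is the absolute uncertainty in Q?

24.9

Q is a product of powers, so relative uncertainties combine in quadrature:
  (-2·δs/s)² = (-2×0.0662)² = 0.0175;  (1·δr/r)² = (1×0.0471)² = 0.00222;  (2·δz/z)² = (2×0.0217)² = 0.00189;  (1·δp/p)² = (1×0.0145)² = 0.000210;  (1·δy/y)² = (1×0.0544)² = 0.00296
δQ/Q = √(0.0248) = 0.158
Q = 158.1, so δQ = 0.158 × 158.1 = 24.9.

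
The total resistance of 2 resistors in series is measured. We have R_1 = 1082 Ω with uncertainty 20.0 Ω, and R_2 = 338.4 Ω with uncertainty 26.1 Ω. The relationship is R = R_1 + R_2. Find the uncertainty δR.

Each term contributes (cᵢ δxᵢ)² to (δR)²:
  (δR_1)² = 400;  (δR_2)² = 681
δR = √(1080) = 32.9 Ω

32.9 Ω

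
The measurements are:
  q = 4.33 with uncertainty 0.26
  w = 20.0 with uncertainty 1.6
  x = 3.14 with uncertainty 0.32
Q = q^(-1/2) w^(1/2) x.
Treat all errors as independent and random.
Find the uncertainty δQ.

For a monomial Q ∝ q^(-1/2), w^(1/2), x, fractional errors add in quadrature:
  (−½·δq/q)² = (-0.5×0.0600)² = 0.000901;  (½·δw/w)² = (0.5×0.0800)² = 0.00160;  (1·δx/x)² = (1×0.102)² = 0.0104
δQ/Q = √(0.0129) = 0.114
Q = 6.75, so δQ = 0.114 × 6.75 = 0.766.

0.766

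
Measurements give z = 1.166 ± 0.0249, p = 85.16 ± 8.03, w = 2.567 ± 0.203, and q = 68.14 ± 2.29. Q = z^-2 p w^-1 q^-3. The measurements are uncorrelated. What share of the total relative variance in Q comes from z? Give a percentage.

6.72%

(δQ/Q)² = (-2·δz/z)² + (1·δp/p)² + (-1·δw/w)² + (-3·δq/q)²
  z term: (-2×0.0214)² = 0.00182
  p term: (1×0.0943)² = 0.00889
  w term: (-1×0.0791)² = 0.00625
  q term: (-3×0.0336)² = 0.0102
Total = 0.0271. Share from z = 0.00182/0.0271 = 0.0672.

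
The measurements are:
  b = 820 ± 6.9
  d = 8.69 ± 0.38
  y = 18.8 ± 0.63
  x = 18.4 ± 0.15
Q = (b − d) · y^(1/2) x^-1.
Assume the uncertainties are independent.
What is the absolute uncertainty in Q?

3.92

Let u = b − d = 811. δu = √(δb² + δd²) = √(47.6 + 0.144) = 6.91, so δu/u = 0.00852.
Q is then a monomial in u, y, x:
δQ/Q = √((δu/u)² + (½·δy/y)² + (-1·δx/x)²) = √(7.26e-05 + 0.000281 + 6.65e-05) = 0.0205
Q = 191, so δQ = 0.0205 × 191 = 3.92.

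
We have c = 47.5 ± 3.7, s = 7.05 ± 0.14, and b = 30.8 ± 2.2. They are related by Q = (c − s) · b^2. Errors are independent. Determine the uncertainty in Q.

Let u = c − s = 40.5. δu = √(δc² + δs²) = √(13.7 + 0.0196) = 3.70, so δu/u = 0.0915.
Q is then a monomial in u, b:
δQ/Q = √((δu/u)² + (2·δb/b)²) = √(0.00838 + 0.0204) = 0.170
Q = 38400, so δQ = 0.170 × 38400 = 6510.

6510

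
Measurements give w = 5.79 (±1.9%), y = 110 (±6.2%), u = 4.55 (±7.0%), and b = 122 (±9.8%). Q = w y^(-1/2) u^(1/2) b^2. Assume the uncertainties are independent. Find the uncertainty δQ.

3550

Products/powers → add relative errors in quadrature, weighted by exponent:
  (1·δw/w)² = (1×0.0190)² = 0.000361;  (−½·δy/y)² = (-0.5×0.0620)² = 0.000961;  (½·δu/u)² = (0.5×0.0700)² = 0.00123;  (2·δb/b)² = (2×0.0980)² = 0.0384
δQ/Q = √(0.0410) = 0.202
Q = 17500, so δQ = 0.202 × 17500 = 3550.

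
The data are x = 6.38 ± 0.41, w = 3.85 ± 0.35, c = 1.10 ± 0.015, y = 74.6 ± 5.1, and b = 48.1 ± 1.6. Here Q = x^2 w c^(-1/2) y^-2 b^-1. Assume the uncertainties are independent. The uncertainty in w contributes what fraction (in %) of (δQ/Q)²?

(δQ/Q)² = (2·δx/x)² + (1·δw/w)² + (−½·δc/c)² + (-2·δy/y)² + (-1·δb/b)²
  x term: (2×0.0643)² = 0.0165
  w term: (1×0.0909)² = 0.00826
  c term: (-0.5×0.0136)² = 4.65e-05
  y term: (-2×0.0684)² = 0.0187
  b term: (-1×0.0333)² = 0.00111
Total = 0.0446. Share from w = 0.00826/0.0446 = 0.185.

18.5%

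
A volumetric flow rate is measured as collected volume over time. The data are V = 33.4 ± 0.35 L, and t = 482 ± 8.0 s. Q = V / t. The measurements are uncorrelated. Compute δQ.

0.00136 L/s

Each factor contributes (exponent × relative error)² to (δQ/Q)²:
  (1·δV/V)² = (1×0.0105)² = 0.000110;  (-1·δt/t)² = (-1×0.0166)² = 0.000275
δQ/Q = √(0.000385) = 0.0196
Q = 0.0693 L/s, so δQ = 0.0196 × 0.0693 = 0.00136 L/s.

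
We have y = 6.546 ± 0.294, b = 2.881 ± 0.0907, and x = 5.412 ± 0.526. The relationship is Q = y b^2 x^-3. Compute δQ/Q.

Products/powers → add relative errors in quadrature, weighted by exponent:
  (1·δy/y)² = (1×0.0449)² = 0.00202;  (2·δb/b)² = (2×0.0315)² = 0.00396;  (-3·δx/x)² = (-3×0.0972)² = 0.0850
δQ/Q = √(0.0910) = 0.302

0.302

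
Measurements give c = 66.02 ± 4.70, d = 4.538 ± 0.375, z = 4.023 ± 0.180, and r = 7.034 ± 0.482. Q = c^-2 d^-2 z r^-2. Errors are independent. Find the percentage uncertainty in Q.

Products/powers → add relative errors in quadrature, weighted by exponent:
  (-2·δc/c)² = (-2×0.0712)² = 0.0203;  (-2·δd/d)² = (-2×0.0826)² = 0.0273;  (1·δz/z)² = (1×0.0447)² = 0.00200;  (-2·δr/r)² = (-2×0.0685)² = 0.0188
δQ/Q = √(0.0684) = 0.261

26.1%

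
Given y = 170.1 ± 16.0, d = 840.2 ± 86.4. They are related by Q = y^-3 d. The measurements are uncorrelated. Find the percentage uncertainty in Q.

30.0%

For a monomial Q ∝ y^-3, d, fractional errors add in quadrature:
  (-3·δy/y)² = (-3×0.0941)² = 0.0796;  (1·δd/d)² = (1×0.103)² = 0.0106
δQ/Q = √(0.0902) = 0.300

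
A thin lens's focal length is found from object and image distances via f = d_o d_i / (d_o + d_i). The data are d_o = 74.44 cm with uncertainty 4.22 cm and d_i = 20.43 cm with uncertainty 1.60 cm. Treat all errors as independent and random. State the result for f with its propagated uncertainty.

∂f/∂d_o = (d_i/(d_o+d_i))² = 0.0464;  ∂f/∂d_i = (d_o/(d_o+d_i))² = 0.616
δf = √((∂f/∂d_o · δd_o)² + (∂f/∂d_i · δd_i)²) = √(0.0383 + 0.970) = 1.00 cm
f = 16.03 cm.

16.03 ± 1.00 cm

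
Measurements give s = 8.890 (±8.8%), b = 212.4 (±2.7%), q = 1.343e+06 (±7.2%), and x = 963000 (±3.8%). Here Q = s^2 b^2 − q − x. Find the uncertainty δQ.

6.64e+05

Let p = s^2·b^2 = 3.565e+06. δp/p = √((2·δs/s)² + (2·δb/b)²) = √(0.0310 + 0.00292) = 0.184, so δp = 6.56e+05.
Q = p − q − x: δQ = √(δp² + δq² + δx²) = √(4.31e+11 + 9.35e+09 + 1.34e+09) = 6.64e+05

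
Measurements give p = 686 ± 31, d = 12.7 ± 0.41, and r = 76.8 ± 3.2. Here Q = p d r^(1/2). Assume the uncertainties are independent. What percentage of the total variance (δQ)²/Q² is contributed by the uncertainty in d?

29.6%

(δQ/Q)² = (1·δp/p)² + (1·δd/d)² + (½·δr/r)²
  p term: (1×0.0452)² = 0.00204
  d term: (1×0.0323)² = 0.00104
  r term: (0.5×0.0417)² = 0.000434
Total = 0.00352. Share from d = 0.00104/0.00352 = 0.296.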